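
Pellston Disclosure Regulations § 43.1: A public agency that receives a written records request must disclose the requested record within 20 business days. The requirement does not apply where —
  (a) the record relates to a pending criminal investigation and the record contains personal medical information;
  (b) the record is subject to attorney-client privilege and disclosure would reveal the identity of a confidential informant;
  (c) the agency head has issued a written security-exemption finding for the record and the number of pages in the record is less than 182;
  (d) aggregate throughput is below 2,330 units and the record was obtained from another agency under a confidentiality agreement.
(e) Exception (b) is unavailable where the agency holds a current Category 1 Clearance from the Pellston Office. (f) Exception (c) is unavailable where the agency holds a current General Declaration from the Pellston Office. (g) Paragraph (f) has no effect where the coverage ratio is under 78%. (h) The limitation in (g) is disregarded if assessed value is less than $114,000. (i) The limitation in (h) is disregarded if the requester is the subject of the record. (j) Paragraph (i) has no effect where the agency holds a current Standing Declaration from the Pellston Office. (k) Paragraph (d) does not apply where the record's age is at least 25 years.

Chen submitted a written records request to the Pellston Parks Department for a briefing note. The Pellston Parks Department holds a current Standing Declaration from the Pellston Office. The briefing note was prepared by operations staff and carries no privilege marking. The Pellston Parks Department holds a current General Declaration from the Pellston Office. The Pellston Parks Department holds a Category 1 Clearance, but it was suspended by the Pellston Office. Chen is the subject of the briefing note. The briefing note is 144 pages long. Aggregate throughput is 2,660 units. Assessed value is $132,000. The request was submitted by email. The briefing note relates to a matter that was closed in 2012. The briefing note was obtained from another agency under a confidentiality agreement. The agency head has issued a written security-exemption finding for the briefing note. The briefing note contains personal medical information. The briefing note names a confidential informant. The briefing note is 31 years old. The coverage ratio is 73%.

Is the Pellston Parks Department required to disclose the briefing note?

Exception (a) does not apply: the briefing note relates to a closed matter.
Exception (b) requires that the record is subject to attorney-client privilege; but the briefing note carries no privilege marking, so (b) is unavailable.
All of (c)'s requirements are met (a written security-exemption finding has been issued; the number of pages in the record is 144, less than the 182 limit). As to paragraphs (f)–(j): (f) would limit (c) — a current General Declaration is held — but (g) sets (f) aside: (g) operates — the coverage ratio is 73%, under the 78% limit. (h) is not engaged (assessed value is $132,000, not less than $114,000), so (g) stands. (c) remains available.
Exception (d) does not apply: aggregate throughput is 2,660 units, not below 2,330 units.

No — exception (c) applies; the Pellston Parks Department is not required to disclose the briefing note.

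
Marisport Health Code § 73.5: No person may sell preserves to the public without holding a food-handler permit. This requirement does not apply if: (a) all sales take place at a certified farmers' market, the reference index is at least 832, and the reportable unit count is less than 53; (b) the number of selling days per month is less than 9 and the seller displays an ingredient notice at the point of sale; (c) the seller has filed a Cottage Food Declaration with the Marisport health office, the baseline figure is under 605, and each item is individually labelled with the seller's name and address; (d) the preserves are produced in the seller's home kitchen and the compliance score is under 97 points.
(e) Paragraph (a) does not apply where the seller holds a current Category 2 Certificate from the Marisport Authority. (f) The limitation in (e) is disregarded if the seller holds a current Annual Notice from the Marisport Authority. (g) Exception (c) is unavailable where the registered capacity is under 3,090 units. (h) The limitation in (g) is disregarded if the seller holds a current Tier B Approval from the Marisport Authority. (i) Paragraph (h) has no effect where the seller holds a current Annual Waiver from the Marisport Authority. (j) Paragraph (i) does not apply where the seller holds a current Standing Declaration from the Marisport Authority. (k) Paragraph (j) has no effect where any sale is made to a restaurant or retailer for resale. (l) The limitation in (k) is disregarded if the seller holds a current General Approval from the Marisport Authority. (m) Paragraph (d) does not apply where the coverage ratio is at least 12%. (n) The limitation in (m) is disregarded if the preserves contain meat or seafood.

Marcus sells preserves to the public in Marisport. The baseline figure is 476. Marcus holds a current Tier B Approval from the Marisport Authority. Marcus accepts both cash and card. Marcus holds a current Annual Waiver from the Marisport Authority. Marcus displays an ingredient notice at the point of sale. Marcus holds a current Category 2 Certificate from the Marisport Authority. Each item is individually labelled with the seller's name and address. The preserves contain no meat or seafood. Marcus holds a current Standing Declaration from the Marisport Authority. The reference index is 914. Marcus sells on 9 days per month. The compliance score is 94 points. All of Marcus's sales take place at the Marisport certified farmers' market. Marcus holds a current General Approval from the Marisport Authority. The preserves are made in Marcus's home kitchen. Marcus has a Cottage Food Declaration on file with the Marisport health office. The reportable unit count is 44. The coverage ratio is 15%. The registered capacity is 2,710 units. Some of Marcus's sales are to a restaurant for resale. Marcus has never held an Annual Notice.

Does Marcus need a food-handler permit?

Exception (a)'s conditions are all satisfied: all sales are at a certified farmers' market; the reference index is 914, meeting the 832 threshold; the reportable unit count is 44, less than the 53 limit. But applying paragraphs (e)–(f): (e) is triggered — a current Category 2 Certificate is held. (f) does not operate here (there is no Annual Notice in force), so (e) stands. (a) is therefore removed.
Exception (b) requires that the number of selling days per month is less than 9; but the number of selling days per month is 9, not less than 9, so (b) is unavailable.
Exception (c)'s conditions are all satisfied: a Cottage Food Declaration is on file; the baseline figure is 476, under the 605 limit; items are individually labelled. Considering the limiting provisions: (g) would limit (c) — the registered capacity is 2,710 units, under the 3,090 units limit — but (h) sets (g) aside: (h) operates against (g): a current Tier B Approval is held. (i) would limit (h) — a current Annual Waiver is held — but (j) sets (i) aside: (j) operates against (i): a current Standing Declaration is held. (k) is engaged (some sales are to a restaurant for resale), but is overridden by (l): (l) is engaged — a current General Approval is held. Exception (c) stands.
All of (d)'s requirements are met (the preserves are home-kitchen produced; the compliance score is 94 points, under the 97 points limit). However, paragraphs (m)–(n) must be considered: (m) operates against (d): the coverage ratio is 15%, meeting the 12% threshold. (n) is not triggered (the preserves contain no meat or seafood), so (m) stands. Exception (d) does not apply.

No — exception (c) applies; Marcus is not required to hold a food-handler permit.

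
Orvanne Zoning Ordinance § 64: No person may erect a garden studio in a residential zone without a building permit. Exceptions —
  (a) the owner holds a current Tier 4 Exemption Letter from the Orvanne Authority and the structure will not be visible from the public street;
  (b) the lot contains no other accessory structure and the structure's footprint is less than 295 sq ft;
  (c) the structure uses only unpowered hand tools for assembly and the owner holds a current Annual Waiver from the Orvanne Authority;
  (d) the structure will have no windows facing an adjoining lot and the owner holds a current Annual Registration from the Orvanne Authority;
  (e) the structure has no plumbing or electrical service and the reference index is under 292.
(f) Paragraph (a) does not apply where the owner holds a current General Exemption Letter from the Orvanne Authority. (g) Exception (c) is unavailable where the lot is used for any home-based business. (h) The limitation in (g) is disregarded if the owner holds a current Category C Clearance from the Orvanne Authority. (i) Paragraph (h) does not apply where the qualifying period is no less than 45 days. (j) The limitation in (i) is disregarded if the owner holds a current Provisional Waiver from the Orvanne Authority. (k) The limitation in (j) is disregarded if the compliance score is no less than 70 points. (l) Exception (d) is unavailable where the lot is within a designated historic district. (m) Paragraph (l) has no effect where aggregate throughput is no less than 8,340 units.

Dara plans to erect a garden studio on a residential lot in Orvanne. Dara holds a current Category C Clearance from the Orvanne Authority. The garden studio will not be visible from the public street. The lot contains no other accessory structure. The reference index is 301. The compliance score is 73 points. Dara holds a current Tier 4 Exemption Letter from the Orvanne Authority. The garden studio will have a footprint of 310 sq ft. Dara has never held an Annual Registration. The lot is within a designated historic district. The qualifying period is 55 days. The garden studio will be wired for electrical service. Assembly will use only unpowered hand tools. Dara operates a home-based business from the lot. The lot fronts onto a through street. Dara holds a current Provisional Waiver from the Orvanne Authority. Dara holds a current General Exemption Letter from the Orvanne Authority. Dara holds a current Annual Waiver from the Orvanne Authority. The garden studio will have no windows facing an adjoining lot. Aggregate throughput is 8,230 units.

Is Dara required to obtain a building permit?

Exception (a)'s conditions are all satisfied: a current Tier 4 Exemption Letter is held; the structure will not be visible from the street. However, paragraph (f) must be considered: (f) is triggered — a current General Exemption Letter is held. (a) is therefore removed.
Exception (b) does not apply: the structure's footprint is 310 sq ft, not less than 295 sq ft.
All of (c)'s requirements are met (assembly uses only hand tools; a current Annual Waiver is held). However, paragraphs (g)–(k) must be considered: (g) operates against (c): a home-based business operates on the lot. (h) would limit (g) — a current Category C Clearance is held — but (i) sets (h) aside: (i) operates — the qualifying period is 55 days, meeting the 45 days threshold. (j) applies (a current Provisional Waiver is held), but is itself disapplied by (k): (k) is triggered — the compliance score is 73 points, meeting the 70 points threshold. Exception (c) does not apply.
Exception (d) fails — no current Annual Registration is held.
Exception (e) does not apply: electrical service is planned.
None of the exceptions is available; § 64 applies in full.

Yes — Dara must obtain a building permit.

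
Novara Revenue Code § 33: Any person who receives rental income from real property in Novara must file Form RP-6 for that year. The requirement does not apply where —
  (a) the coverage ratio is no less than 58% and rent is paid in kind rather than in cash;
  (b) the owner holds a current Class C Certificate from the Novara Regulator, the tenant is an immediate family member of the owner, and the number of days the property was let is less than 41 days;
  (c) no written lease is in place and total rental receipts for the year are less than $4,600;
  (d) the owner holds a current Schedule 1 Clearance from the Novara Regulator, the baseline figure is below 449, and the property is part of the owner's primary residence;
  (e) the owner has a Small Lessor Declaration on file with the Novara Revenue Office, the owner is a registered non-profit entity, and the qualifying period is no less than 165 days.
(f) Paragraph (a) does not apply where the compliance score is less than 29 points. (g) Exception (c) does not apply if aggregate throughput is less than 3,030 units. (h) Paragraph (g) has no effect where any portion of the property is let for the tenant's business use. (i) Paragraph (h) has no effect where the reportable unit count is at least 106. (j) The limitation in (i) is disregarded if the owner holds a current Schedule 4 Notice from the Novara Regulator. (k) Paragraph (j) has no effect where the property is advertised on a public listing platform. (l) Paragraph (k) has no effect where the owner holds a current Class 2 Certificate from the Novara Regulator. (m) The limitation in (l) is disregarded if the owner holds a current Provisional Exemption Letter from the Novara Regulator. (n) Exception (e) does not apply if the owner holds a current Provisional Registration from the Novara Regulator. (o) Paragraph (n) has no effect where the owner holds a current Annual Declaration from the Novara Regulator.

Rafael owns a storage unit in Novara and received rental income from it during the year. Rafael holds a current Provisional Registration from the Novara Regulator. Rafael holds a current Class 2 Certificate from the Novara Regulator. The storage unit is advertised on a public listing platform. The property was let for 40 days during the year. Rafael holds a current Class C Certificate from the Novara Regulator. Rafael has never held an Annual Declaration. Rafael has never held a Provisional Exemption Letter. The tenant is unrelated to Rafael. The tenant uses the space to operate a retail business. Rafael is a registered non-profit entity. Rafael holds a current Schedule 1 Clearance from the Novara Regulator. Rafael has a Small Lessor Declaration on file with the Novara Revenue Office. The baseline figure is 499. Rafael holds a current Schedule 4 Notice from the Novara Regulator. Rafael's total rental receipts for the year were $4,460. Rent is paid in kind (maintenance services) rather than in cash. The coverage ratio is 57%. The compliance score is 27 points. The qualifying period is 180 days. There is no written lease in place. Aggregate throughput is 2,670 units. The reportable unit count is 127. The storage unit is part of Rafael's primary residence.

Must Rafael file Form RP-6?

Exception (a) does not apply: the coverage ratio is 57%, short of 58%.
Exception (b) does not apply: the tenant is unrelated to the owner.
Exception (c)'s conditions are all satisfied: there is no written lease; total rental receipts for the year are $4,460, less than the $4,600 limit. Applying paragraphs (g)–(m): (g) would limit (c) — aggregate throughput is 2,670 units, less than the 3,030 units limit — but (h) sets (g) aside: (h) operates against (g): the space is let for business use. (i) would limit (h) — the reportable unit count is 127, meeting the 106 threshold — but (j) sets (i) aside: (j) is engaged — a current Schedule 4 Notice is held. (k) is triggered (the property is publicly advertised), but is displaced by (l): (l) operates — a current Class 2 Certificate is held. (m) is inapplicable (the Provisional Exemption Letter is not current), so (l) stands. So (c) applies.
Exception (d) requires that the baseline figure is below 449; but the baseline figure is 499, not below 449, so (d) is unavailable.
Exception (e) is satisfied on its face — a Small Lessor Declaration is on file; Rafael is a registered non-profit; the qualifying period is 180 days, meeting the 165 days threshold. Turning to paragraphs (n)–(o): (n) is triggered — a current Provisional Registration is held. (o) is not engaged (there is no Annual Declaration in force), so (n) stands. So (e) is unavailable.

No — exception (c) applies; Rafael is not required to file Form RP-6.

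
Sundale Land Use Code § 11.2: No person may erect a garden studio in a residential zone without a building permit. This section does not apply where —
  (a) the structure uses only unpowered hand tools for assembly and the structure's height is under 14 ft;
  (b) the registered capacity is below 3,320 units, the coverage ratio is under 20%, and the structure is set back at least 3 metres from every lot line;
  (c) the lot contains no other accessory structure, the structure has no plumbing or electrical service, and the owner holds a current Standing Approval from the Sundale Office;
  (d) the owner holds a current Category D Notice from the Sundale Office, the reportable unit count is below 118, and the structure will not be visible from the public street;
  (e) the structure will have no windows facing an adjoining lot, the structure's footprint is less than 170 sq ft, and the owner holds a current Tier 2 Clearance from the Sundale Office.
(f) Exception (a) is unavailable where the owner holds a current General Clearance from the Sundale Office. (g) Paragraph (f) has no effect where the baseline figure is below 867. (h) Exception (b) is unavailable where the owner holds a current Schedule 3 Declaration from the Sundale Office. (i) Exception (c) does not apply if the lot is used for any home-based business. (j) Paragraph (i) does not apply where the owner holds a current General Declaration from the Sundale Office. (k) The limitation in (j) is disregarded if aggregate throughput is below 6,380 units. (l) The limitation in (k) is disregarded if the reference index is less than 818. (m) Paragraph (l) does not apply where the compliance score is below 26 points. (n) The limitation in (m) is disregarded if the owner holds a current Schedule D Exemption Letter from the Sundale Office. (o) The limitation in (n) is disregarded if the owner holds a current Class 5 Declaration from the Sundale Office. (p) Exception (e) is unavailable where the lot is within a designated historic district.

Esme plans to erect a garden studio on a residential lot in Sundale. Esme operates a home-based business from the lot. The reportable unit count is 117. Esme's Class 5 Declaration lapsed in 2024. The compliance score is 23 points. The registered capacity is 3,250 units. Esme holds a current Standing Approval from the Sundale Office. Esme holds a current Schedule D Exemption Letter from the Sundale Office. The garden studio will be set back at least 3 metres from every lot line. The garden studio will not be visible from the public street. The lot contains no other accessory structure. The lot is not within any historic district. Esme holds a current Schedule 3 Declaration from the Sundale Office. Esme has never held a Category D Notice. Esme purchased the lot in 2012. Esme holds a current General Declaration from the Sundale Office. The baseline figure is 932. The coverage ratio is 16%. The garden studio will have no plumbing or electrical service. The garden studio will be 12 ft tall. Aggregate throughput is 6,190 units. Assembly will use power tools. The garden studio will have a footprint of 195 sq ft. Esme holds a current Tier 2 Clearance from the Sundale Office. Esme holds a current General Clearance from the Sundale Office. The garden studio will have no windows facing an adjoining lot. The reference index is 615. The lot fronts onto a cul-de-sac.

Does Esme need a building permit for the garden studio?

Exception (a) fails — assembly uses power tools.
All of (b)'s requirements are met (the registered capacity is 3,250 units, below the 3,320 units limit; the coverage ratio is 16%, under the 20% limit; the setback is at least 3 m on every side). But applying paragraph (h): (h) operates — a current Schedule 3 Declaration is held. So (b) is unavailable.
Exception (c) is satisfied on its face — the lot has no other accessory structure; there is no plumbing or electrical service; a current Standing Approval is held. As to paragraphs (i)–(o): (i) would limit (c) — a home-based business operates on the lot — but (j) sets (i) aside: (j) operates against (i): a current General Declaration is held. (k) operates (aggregate throughput is 6,190 units, below the 6,380 units limit), but is overridden by (l): (l) operates against (k): the reference index is 615, less than the 818 limit. (m) would limit (l) — the compliance score is 23 points, below the 26 points limit — but (n) sets (m) aside: (n) operates against (m): a current Schedule D Exemption Letter is held. (o) is not engaged (no current Class 5 Declaration is held), so (n) stands. So (c) applies.
Exception (d) fails — no current Category D Notice is held.
Exception (e) does not apply: the structure's footprint is 195 sq ft, not less than 170 sq ft.

No — exception (c) applies; Esme does not need a building permit.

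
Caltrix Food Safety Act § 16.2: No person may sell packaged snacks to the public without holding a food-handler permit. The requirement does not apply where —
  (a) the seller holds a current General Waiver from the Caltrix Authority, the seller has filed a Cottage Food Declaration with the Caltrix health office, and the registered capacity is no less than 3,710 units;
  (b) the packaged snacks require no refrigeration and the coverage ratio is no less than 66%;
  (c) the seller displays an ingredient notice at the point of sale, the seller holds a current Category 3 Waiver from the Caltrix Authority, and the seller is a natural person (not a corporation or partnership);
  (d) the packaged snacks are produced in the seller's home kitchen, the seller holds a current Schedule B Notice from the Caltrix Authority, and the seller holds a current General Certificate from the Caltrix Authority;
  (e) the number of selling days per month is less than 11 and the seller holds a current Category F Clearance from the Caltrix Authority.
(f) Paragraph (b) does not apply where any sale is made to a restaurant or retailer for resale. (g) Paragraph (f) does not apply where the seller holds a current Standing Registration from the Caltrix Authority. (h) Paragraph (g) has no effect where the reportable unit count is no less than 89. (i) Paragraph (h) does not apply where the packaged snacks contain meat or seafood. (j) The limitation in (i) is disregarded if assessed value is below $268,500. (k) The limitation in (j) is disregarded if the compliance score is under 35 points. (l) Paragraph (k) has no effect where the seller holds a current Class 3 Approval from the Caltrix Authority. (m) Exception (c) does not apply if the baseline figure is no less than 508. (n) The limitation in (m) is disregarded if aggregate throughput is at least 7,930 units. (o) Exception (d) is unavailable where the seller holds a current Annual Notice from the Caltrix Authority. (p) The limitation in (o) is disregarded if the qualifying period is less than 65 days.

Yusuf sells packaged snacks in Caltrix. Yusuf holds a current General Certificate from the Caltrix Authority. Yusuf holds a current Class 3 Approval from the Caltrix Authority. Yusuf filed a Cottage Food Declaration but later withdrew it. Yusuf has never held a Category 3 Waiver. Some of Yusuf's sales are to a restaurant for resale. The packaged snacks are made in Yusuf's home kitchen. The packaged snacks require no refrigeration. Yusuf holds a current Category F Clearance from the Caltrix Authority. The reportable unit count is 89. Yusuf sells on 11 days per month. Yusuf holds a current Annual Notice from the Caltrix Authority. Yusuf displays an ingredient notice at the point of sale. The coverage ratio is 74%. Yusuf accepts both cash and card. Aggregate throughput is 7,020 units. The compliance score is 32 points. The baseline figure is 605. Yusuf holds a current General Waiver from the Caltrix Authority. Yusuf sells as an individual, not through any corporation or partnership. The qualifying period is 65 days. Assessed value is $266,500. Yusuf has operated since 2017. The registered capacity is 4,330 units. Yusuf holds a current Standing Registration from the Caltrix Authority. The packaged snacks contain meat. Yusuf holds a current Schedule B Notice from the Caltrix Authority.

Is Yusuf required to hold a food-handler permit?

Exception (a) requires that the seller has filed a Cottage Food Declaration with the Caltrix health office; but the Cottage Food Declaration was withdrawn, so (a) is unavailable.
Exception (b)'s conditions are all satisfied: the packaged snacks are shelf-stable; the coverage ratio is 74%, meeting the 66% threshold. However, paragraphs (f)–(l) must be considered: (f) applies — some sales are to a restaurant for resale. (g) is engaged (a current Standing Registration is held), but is overridden by (h): (h) operates against (g): the reportable unit count is 89, meeting the 89 threshold. (i) would limit (h) — the packaged snacks contain meat — but (j) sets (i) aside: (j) operates against (i): assessed value is $266,500, below the $268,500 limit. (k) would limit (j) — the compliance score is 32 points, under the 35 points limit — but (l) sets (k) aside: (l) is triggered — a current Class 3 Approval is held. Exception (b) does not apply.
Exception (c) requires that the seller holds a current Category 3 Waiver from the Caltrix Authority; but there is no Category 3 Waiver in force, so (c) is unavailable.
Exception (d): the packaged snacks are home-kitchen produced; a current Schedule B Notice is held; a current General Certificate is held — every condition holds. Turning to paragraphs (o)–(p): (o) operates — a current Annual Notice is held. (p), which would lift (o), is not triggered — the qualifying period is 65 days, not less than 65 days. So (d) is unavailable.
Exception (e) fails — the number of selling days per month is 11, not less than 11.
Every exception is unavailable, so the rule governs.

Yes — Yusuf must hold a food-handler permit.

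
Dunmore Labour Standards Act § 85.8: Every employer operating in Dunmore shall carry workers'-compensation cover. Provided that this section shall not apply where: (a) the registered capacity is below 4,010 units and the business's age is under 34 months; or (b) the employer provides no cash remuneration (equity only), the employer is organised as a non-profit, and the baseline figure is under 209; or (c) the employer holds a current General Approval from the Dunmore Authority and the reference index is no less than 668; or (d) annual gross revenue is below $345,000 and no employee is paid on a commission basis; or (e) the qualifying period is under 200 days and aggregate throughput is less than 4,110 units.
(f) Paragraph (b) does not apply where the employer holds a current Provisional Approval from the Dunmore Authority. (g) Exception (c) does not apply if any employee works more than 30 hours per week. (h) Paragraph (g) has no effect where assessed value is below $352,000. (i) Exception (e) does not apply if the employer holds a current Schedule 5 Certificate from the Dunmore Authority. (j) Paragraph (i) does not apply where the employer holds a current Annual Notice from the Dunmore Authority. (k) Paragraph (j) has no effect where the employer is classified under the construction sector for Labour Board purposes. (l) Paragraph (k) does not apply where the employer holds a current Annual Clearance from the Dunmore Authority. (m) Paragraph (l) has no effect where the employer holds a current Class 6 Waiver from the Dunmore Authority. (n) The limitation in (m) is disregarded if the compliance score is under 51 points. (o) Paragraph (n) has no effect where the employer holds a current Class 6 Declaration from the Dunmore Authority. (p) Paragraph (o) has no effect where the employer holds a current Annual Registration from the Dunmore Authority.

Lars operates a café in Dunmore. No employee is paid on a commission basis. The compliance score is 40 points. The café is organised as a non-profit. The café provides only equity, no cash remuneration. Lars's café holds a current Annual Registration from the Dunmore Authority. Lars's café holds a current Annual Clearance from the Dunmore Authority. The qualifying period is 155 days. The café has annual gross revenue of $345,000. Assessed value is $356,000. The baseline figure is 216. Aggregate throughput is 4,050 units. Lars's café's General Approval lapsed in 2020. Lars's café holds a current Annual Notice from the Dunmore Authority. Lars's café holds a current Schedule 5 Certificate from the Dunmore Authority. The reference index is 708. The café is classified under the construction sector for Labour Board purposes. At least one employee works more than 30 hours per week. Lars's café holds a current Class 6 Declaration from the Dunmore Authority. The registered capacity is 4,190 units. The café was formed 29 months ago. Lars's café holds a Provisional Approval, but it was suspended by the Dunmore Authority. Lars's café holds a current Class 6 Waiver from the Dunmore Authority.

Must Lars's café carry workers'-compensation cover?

No — exception (e) applies; Lars's café is not required to carry workers'-compensation cover.

Exception (a) fails — the registered capacity is 4,190 units, not below 4,010 units.
Exception (b) does not apply: the baseline figure is 216, not under 209.
Exception (c) requires that the employer holds a current General Approval from the Dunmore Authority; but the General Approval is not current, so (c) is unavailable.
Exception (d) requires that annual gross revenue is below $345,000; but annual gross revenue is $345,000, not below $345,000, so (d) is unavailable.
All of (e)'s requirements are met (the qualifying period is 155 days, under the 200 days limit; aggregate throughput is 4,050 units, less than the 4,110 units limit). Considering the limiting provisions: (i) would limit (e) — a current Schedule 5 Certificate is held — but (j) sets (i) aside: (j) operates against (i): a current Annual Notice is held. (k) is triggered (the café is classified under the construction sector), but is set aside by (l): (l) operates against (k): a current Annual Clearance is held. (m) is engaged (a current Class 6 Waiver is held), but is displaced by (n): (n) operates against (m): the compliance score is 40 points, under the 51 points limit. (o) is triggered (a current Class 6 Declaration is held), but is itself disapplied by (p): (p) is triggered — a current Annual Registration is held. So (e) applies.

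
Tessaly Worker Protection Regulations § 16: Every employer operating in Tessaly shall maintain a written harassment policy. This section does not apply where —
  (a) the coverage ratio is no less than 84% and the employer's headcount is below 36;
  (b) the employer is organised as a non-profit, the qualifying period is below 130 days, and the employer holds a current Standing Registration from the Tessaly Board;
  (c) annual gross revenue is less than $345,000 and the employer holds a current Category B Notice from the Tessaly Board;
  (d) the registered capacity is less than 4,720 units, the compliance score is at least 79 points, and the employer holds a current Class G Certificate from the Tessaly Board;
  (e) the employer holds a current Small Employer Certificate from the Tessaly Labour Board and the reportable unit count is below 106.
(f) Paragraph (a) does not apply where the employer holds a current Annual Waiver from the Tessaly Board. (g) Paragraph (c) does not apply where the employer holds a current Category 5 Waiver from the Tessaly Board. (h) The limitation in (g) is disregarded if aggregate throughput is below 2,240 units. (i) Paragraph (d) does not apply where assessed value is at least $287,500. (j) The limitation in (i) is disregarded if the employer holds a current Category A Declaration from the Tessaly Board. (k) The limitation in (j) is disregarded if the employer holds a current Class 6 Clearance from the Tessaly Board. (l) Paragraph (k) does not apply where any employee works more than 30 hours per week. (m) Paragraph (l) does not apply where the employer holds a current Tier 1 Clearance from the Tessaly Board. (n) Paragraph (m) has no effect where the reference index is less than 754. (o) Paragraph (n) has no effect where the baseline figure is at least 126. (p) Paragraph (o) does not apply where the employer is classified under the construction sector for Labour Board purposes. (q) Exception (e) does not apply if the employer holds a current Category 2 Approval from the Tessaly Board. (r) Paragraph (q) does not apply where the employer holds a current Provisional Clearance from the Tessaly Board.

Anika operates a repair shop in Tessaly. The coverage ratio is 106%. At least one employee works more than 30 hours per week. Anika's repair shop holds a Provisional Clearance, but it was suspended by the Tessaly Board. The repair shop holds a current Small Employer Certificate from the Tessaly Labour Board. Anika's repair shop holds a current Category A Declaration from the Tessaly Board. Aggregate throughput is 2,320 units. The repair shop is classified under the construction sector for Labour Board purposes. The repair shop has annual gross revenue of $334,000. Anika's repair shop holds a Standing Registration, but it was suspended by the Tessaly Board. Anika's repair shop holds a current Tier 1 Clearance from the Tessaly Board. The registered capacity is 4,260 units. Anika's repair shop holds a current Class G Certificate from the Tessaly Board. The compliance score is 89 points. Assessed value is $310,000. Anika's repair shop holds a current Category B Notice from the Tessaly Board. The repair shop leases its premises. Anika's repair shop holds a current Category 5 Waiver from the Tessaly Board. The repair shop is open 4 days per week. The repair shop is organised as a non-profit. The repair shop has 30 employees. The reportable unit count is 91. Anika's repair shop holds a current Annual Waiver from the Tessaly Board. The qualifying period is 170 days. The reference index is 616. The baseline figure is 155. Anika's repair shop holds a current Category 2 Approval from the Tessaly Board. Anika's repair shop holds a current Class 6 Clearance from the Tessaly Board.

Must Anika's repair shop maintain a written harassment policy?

No — exception (d) applies; Anika's repair shop is not required to maintain a written harassment policy.

Exception (a) is satisfied on its face — the coverage ratio is 106%, meeting the 84% threshold; the employer's headcount is 30, below the 36 limit. However, paragraph (f) must be considered: (f) applies — a current Annual Waiver is held. (a) is therefore removed.
Exception (b) does not apply: the qualifying period is 170 days, not below 130 days.
Exception (c): annual gross revenue is $334,000, less than the $345,000 limit; a current Category B Notice is held — every condition holds. However, paragraphs (g)–(h) must be considered: (g) is triggered — a current Category 5 Waiver is held. (h), which would lift (g), is not triggered — aggregate throughput is 2,320 units, not below 2,240 units. (c) is therefore removed.
Exception (d): the registered capacity is 4,260 units, less than the 4,720 units limit; the compliance score is 89 points, meeting the 79 points threshold; a current Class G Certificate is held — every condition holds. Considering the limiting provisions: (i) is triggered (assessed value is $310,000, meeting the $287,500 threshold), but is displaced by (j): (j) operates against (i): a current Category A Declaration is held. (k) applies (a current Class 6 Clearance is held), but is displaced by (l): (l) operates against (k): at least one employee exceeds 30 hours/week. (m) would limit (l) — a current Tier 1 Clearance is held — but (n) sets (m) aside: (n) is triggered — the reference index is 616, less than the 754 limit. (o) would limit (n) — the baseline figure is 155, meeting the 126 threshold — but (p) sets (o) aside: (p) operates against (o): the repair shop is classified under the construction sector. So (d) applies.
All of (e)'s requirements are met (a current Small Employer Certificate is held; the reportable unit count is 91, below the 106 limit). However, paragraphs (q)–(r) must be considered: (q) is engaged — a current Category 2 Approval is held. (r), which would lift (q), is not engaged — the Provisional Clearance is not current. (e) is therefore removed.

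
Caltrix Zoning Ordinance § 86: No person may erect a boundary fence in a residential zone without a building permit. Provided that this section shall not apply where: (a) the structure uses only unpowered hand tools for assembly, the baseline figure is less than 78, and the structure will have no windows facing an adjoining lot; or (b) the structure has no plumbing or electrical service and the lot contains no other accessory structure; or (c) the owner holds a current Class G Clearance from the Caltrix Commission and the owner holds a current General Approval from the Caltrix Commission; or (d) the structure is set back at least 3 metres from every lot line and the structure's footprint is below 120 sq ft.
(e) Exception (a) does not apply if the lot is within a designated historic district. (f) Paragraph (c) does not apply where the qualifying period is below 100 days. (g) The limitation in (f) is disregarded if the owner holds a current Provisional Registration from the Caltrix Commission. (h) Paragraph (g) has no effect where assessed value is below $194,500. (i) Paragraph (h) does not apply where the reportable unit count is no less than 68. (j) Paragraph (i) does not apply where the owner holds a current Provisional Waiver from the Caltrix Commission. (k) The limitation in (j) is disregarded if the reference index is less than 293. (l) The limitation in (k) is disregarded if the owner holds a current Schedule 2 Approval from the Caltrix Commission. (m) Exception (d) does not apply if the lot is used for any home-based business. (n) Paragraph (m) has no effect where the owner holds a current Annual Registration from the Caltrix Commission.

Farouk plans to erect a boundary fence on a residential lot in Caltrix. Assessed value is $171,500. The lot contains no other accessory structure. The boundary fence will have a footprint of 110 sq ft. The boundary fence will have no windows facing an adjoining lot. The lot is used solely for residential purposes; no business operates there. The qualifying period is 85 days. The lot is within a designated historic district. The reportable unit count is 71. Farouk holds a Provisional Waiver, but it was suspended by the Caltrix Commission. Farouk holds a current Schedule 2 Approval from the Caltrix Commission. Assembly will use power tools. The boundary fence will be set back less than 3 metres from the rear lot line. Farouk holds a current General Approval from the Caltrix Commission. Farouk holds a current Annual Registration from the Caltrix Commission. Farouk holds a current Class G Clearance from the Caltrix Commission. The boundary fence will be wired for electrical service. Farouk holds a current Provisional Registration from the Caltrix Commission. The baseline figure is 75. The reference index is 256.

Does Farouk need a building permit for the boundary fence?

No — exception (c) applies; Farouk does not need a building permit.

Exception (a) fails — assembly uses power tools.
Exception (b) requires that the structure has no plumbing or electrical service; but electrical service is planned, so (b) is unavailable.
Exception (c): a current Class G Clearance is held; a current General Approval is held — every condition holds. Applying paragraphs (f)–(l): (f) operates (the qualifying period is 85 days, below the 100 days limit), but is set aside by (g): (g) is engaged — a current Provisional Registration is held. (h) would limit (g) — assessed value is $171,500, below the $194,500 limit — but (i) sets (h) aside: (i) operates against (h): the reportable unit count is 71, meeting the 68 threshold. (j), which would lift (i), is not triggered — no current Provisional Waiver is held. (c) remains available.
Exception (d) fails — the rear setback is under 3 m.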